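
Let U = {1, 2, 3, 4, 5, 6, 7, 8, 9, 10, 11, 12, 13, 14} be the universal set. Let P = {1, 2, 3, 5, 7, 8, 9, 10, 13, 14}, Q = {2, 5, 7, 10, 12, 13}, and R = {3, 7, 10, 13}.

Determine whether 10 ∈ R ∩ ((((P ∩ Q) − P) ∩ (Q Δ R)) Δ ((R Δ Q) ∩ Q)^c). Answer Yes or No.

Yes

10 ∈ P and 10 ∈ Q, so 10 ∈ P ∩ Q
10 ∈ (P ∩ Q) and 10 ∈ P, so 10 ∉ (P ∩ Q) − P
10 ∈ Q and 10 ∈ R, so 10 ∉ Q Δ R
10 ∉ ((P ∩ Q) − P) and 10 ∉ (Q Δ R), so 10 ∉ ((P ∩ Q) − P) ∩ (Q Δ R)
10 ∈ R and 10 ∈ Q, so 10 ∉ R Δ Q
10 ∉ (R Δ Q) and 10 ∈ Q, so 10 ∉ (R Δ Q) ∩ Q
10 ∈ ((R Δ Q) ∩ Q)^c since 10 ∉ ((R Δ Q) ∩ Q)
10 ∉ (((P ∩ Q) − P) ∩ (Q Δ R)) and 10 ∈ ((R Δ Q) ∩ Q)^c, so 10 ∈ (((P ∩ Q) − P) ∩ (Q Δ R)) Δ ((R Δ Q) ∩ Q)^c
10 ∈ R and 10 ∈ ((((P ∩ Q) − P) ∩ (Q Δ R)) Δ ((R Δ Q) ∩ Q)^c), so 10 ∈ R ∩ ((((P ∩ Q) − P) ∩ (Q Δ R)) Δ ((R Δ Q) ∩ Q)^c)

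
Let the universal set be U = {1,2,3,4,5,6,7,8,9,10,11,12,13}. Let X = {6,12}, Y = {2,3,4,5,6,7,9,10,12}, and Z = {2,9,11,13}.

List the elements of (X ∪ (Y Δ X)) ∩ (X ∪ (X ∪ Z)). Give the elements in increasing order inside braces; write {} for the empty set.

Y Δ X = {2,3,4,5,7,9,10}
X ∪ (Y Δ X) = {2,3,4,5,6,7,9,10,12}
X ∪ Z = {2,6,9,11,12,13}
X ∪ (X ∪ Z) = {2,6,9,11,12,13}
(X ∪ (Y Δ X)) ∩ (X ∪ (X ∪ Z)) = {2,6,9,12}

{2,6,9,12}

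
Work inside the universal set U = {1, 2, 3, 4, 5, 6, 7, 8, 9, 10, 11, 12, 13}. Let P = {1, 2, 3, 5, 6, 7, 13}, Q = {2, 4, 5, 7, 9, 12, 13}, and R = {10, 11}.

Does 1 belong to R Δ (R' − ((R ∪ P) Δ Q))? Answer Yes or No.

No

1 ∉ R, so 1 ∈ R'
1 ∉ R and 1 ∈ P, so 1 ∈ R ∪ P
1 ∈ (R ∪ P) and 1 ∉ Q, so 1 ∈ (R ∪ P) Δ Q
1 ∈ R' and 1 ∈ ((R ∪ P) Δ Q), so 1 ∉ R' − ((R ∪ P) Δ Q)
1 ∉ R and 1 ∉ (R' − ((R ∪ P) Δ Q)), so 1 ∉ R Δ (R' − ((R ∪ P) Δ Q))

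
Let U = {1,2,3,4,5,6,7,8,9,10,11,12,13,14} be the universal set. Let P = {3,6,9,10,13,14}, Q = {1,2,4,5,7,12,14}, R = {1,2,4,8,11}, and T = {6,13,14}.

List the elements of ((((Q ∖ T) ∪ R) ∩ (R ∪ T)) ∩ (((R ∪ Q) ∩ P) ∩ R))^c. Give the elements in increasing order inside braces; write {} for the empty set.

Q ∖ T = {1,2,4,5,7,12}
(Q ∖ T) ∪ R = {1,2,4,5,7,8,11,12}
R ∪ T = {1,2,4,6,8,11,13,14}
((Q ∖ T) ∪ R) ∩ (R ∪ T) = {1,2,4,8,11}
R ∪ Q = {1,2,4,5,7,8,11,12,14}
(R ∪ Q) ∩ P = {14}
((R ∪ Q) ∩ P) ∩ R = {}
(((Q ∖ T) ∪ R) ∩ (R ∪ T)) ∩ (((R ∪ Q) ∩ P) ∩ R) = {}
((((Q ∖ T) ∪ R) ∩ (R ∪ T)) ∩ (((R ∪ Q) ∩ P) ∩ R))^c = {1,2,3,4,5,6,7,8,9,10,11,12,13,14}

{1,2,3,4,5,6,7,8,9,10,11,12,13,14}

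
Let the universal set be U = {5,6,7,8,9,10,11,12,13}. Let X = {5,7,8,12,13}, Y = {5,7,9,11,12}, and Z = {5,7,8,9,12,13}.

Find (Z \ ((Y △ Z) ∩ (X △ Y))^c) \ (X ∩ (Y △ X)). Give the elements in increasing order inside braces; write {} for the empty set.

Y △ Z = {8,11,13}
X △ Y = {8,9,11,13}
(Y △ Z) ∩ (X △ Y) = {8,11,13}
((Y △ Z) ∩ (X △ Y))^c = {5,6,7,9,10,12}
Z \ ((Y △ Z) ∩ (X △ Y))^c = {8,13}
Y △ X = {8,9,11,13}
X ∩ (Y △ X) = {8,13}
(Z \ ((Y △ Z) ∩ (X △ Y))^c) \ (X ∩ (Y △ X)) = {}

{}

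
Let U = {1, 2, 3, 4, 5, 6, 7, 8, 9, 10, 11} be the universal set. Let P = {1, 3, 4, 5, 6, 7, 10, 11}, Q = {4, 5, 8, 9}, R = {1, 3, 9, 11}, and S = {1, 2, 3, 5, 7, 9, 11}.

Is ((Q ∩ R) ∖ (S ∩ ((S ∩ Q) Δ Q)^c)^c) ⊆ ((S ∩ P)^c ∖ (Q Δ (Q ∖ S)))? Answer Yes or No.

Q ∩ R = {9}
S ∩ Q = {5, 9}
(S ∩ Q) Δ Q = {4, 8}
((S ∩ Q) Δ Q)^c = {1, 2, 3, 5, 6, 7, 9, 10, 11}
S ∩ ((S ∩ Q) Δ Q)^c = {1, 2, 3, 5, 7, 9, 11}
(S ∩ ((S ∩ Q) Δ Q)^c)^c = {4, 6, 8, 10}
(Q ∩ R) ∖ (S ∩ ((S ∩ Q) Δ Q)^c)^c = {9}
S ∩ P = {1, 3, 5, 7, 11}
(S ∩ P)^c = {2, 4, 6, 8, 9, 10}
Q ∖ S = {4, 8}
Q Δ (Q ∖ S) = {5, 9}
(S ∩ P)^c ∖ (Q Δ (Q ∖ S)) = {2, 4, 6, 8, 10}
9 ∈ (Q ∩ R) ∖ (S ∩ ((S ∩ Q) Δ Q)^c)^c but 9 ∉ (S ∩ P)^c ∖ (Q Δ (Q ∖ S)), so the inclusion fails.

No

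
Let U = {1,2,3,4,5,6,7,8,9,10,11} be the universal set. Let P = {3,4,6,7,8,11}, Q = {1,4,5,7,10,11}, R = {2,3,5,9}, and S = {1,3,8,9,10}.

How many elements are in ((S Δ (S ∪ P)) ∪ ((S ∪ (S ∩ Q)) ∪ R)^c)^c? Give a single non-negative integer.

S ∪ P = {1,3,4,6,7,8,9,10,11}
S Δ (S ∪ P) = {4,6,7,11}
S ∩ Q = {1,10}
S ∪ (S ∩ Q) = {1,3,8,9,10}
(S ∪ (S ∩ Q)) ∪ R = {1,2,3,5,8,9,10}
((S ∪ (S ∩ Q)) ∪ R)^c = {4,6,7,11}
(S Δ (S ∪ P)) ∪ ((S ∪ (S ∩ Q)) ∪ R)^c = {4,6,7,11}
((S Δ (S ∪ P)) ∪ ((S ∪ (S ∩ Q)) ∪ R)^c)^c = {1,2,3,5,8,9,10}
|((S Δ (S ∪ P)) ∪ ((S ∪ (S ∩ Q)) ∪ R)^c)^c| = 7

7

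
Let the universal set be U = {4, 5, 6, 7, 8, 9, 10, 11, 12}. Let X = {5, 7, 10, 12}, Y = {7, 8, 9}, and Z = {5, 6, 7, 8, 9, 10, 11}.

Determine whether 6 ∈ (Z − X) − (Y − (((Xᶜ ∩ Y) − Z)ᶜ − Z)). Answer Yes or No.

Yes

6 ∈ Z and 6 ∉ X, so 6 ∈ Z − X
6 ∉ X, so 6 ∈ Xᶜ
6 ∈ Xᶜ and 6 ∉ Y, so 6 ∉ Xᶜ ∩ Y
6 ∉ (Xᶜ ∩ Y) and 6 ∈ Z, so 6 ∉ (Xᶜ ∩ Y) − Z
6 ∈ ((Xᶜ ∩ Y) − Z)ᶜ since 6 ∉ ((Xᶜ ∩ Y) − Z)
6 ∈ ((Xᶜ ∩ Y) − Z)ᶜ and 6 ∈ Z, so 6 ∉ ((Xᶜ ∩ Y) − Z)ᶜ − Z
6 ∉ Y and 6 ∉ (((Xᶜ ∩ Y) − Z)ᶜ − Z), so 6 ∉ Y − (((Xᶜ ∩ Y) − Z)ᶜ − Z)
6 ∈ (Z − X) and 6 ∉ (Y − (((Xᶜ ∩ Y) − Z)ᶜ − Z)), so 6 ∈ (Z − X) − (Y − (((Xᶜ ∩ Y) − Z)ᶜ − Z))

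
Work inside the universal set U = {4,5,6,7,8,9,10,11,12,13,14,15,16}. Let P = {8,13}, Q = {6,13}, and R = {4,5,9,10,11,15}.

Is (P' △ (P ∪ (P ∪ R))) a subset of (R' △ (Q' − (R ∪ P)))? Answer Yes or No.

No

P' = {4,5,6,7,9,10,11,12,14,15,16}
P ∪ R = {4,5,8,9,10,11,13,15}
P ∪ (P ∪ R) = {4,5,8,9,10,11,13,15}
P' △ (P ∪ (P ∪ R)) = {6,7,8,12,13,14,16}
R' = {6,7,8,12,13,14,16}
Q' = {4,5,7,8,9,10,11,12,14,15,16}
R ∪ P = {4,5,8,9,10,11,13,15}
Q' − (R ∪ P) = {7,12,14,16}
R' △ (Q' − (R ∪ P)) = {6,8,13}
7 ∈ P' △ (P ∪ (P ∪ R)) but 7 ∉ R' △ (Q' − (R ∪ P)), so the inclusion fails.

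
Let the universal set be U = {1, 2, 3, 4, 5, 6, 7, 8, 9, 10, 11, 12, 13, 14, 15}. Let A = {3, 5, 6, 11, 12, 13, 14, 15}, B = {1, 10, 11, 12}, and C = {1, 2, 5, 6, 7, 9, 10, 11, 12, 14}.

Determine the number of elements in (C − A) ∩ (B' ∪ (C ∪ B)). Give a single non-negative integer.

5

C − A = {1, 2, 7, 9, 10}
B' = {2, 3, 4, 5, 6, 7, 8, 9, 13, 14, 15}
C ∪ B = {1, 2, 5, 6, 7, 9, 10, 11, 12, 14}
B' ∪ (C ∪ B) = {1, 2, 3, 4, 5, 6, 7, 8, 9, 10, 11, 12, 13, 14, 15}
(C − A) ∩ (B' ∪ (C ∪ B)) = {1, 2, 7, 9, 10}
|(C − A) ∩ (B' ∪ (C ∪ B))| = 5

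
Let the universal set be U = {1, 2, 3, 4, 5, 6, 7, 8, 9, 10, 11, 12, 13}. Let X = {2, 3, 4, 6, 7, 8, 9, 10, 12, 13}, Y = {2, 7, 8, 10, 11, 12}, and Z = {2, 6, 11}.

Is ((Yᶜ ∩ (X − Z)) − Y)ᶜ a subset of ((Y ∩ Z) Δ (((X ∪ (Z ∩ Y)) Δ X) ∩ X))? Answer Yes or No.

No

Yᶜ = {1, 3, 4, 5, 6, 9, 13}
X − Z = {3, 4, 7, 8, 9, 10, 12, 13}
Yᶜ ∩ (X − Z) = {3, 4, 9, 13}
(Yᶜ ∩ (X − Z)) − Y = {3, 4, 9, 13}
((Yᶜ ∩ (X − Z)) − Y)ᶜ = {1, 2, 5, 6, 7, 8, 10, 11, 12}
Y ∩ Z = {2, 11}
Z ∩ Y = {2, 11}
X ∪ (Z ∩ Y) = {2, 3, 4, 6, 7, 8, 9, 10, 11, 12, 13}
(X ∪ (Z ∩ Y)) Δ X = {11}
((X ∪ (Z ∩ Y)) Δ X) ∩ X = {}
(Y ∩ Z) Δ (((X ∪ (Z ∩ Y)) Δ X) ∩ X) = {2, 11}
1 ∈ ((Yᶜ ∩ (X − Z)) − Y)ᶜ but 1 ∉ (Y ∩ Z) Δ (((X ∪ (Z ∩ Y)) Δ X) ∩ X), so the inclusion fails.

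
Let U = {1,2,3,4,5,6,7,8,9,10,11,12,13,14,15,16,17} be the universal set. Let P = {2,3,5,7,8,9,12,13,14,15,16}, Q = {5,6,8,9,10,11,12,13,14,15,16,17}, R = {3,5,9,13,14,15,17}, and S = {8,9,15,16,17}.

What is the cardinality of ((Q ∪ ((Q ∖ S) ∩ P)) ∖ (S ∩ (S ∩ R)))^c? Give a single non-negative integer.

8

Q ∖ S = {5,6,10,11,12,13,14}
(Q ∖ S) ∩ P = {5,12,13,14}
Q ∪ ((Q ∖ S) ∩ P) = {5,6,8,9,10,11,12,13,14,15,16,17}
S ∩ R = {9,15,17}
S ∩ (S ∩ R) = {9,15,17}
(Q ∪ ((Q ∖ S) ∩ P)) ∖ (S ∩ (S ∩ R)) = {5,6,8,10,11,12,13,14,16}
((Q ∪ ((Q ∖ S) ∩ P)) ∖ (S ∩ (S ∩ R)))^c = {1,2,3,4,7,9,15,17}
|((Q ∪ ((Q ∖ S) ∩ P)) ∖ (S ∩ (S ∩ R)))^c| = 8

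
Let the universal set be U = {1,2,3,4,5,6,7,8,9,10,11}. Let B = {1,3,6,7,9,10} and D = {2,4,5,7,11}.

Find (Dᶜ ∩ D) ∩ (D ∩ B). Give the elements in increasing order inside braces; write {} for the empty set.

{}

Dᶜ = {1,3,6,8,9,10}
Dᶜ ∩ D = {}
D ∩ B = {7}
(Dᶜ ∩ D) ∩ (D ∩ B) = {}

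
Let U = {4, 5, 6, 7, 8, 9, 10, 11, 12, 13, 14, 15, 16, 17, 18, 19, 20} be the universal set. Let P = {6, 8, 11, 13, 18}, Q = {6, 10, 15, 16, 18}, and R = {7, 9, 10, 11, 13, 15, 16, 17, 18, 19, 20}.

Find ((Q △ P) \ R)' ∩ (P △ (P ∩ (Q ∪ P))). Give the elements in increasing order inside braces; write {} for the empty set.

Q △ P = {8, 10, 11, 13, 15, 16}
(Q △ P) \ R = {8}
((Q △ P) \ R)' = {4, 5, 6, 7, 9, 10, 11, 12, 13, 14, 15, 16, 17, 18, 19, 20}
Q ∪ P = {6, 8, 10, 11, 13, 15, 16, 18}
P ∩ (Q ∪ P) = {6, 8, 11, 13, 18}
P △ (P ∩ (Q ∪ P)) = {}
((Q △ P) \ R)' ∩ (P △ (P ∩ (Q ∪ P))) = {}

{}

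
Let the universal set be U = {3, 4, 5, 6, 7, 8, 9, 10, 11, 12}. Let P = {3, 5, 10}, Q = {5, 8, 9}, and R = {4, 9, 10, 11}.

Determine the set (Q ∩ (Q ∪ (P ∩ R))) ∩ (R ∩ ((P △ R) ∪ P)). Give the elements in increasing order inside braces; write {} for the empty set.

{9}

P ∩ R = {10}
Q ∪ (P ∩ R) = {5, 8, 9, 10}
Q ∩ (Q ∪ (P ∩ R)) = {5, 8, 9}
P △ R = {3, 4, 5, 9, 11}
(P △ R) ∪ P = {3, 4, 5, 9, 10, 11}
R ∩ ((P △ R) ∪ P) = {4, 9, 10, 11}
(Q ∩ (Q ∪ (P ∩ R))) ∩ (R ∩ ((P △ R) ∪ P)) = {9}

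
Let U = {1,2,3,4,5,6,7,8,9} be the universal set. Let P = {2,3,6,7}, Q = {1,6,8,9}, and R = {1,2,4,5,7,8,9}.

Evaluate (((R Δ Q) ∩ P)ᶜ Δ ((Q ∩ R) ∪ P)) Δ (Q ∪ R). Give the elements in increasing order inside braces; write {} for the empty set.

R Δ Q = {2,4,5,6,7}
(R Δ Q) ∩ P = {2,6,7}
((R Δ Q) ∩ P)ᶜ = {1,3,4,5,8,9}
Q ∩ R = {1,8,9}
(Q ∩ R) ∪ P = {1,2,3,6,7,8,9}
((R Δ Q) ∩ P)ᶜ Δ ((Q ∩ R) ∪ P) = {2,4,5,6,7}
Q ∪ R = {1,2,4,5,6,7,8,9}
(((R Δ Q) ∩ P)ᶜ Δ ((Q ∩ R) ∪ P)) Δ (Q ∪ R) = {1,8,9}

{1,8,9}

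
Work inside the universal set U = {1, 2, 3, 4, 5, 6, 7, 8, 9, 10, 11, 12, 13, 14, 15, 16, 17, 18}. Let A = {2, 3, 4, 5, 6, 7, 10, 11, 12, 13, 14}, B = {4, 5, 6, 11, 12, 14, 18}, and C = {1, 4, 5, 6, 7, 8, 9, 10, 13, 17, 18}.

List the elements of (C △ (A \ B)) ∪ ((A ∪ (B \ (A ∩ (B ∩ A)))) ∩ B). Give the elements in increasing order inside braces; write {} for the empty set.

A \ B = {2, 3, 7, 10, 13}
C △ (A \ B) = {1, 2, 3, 4, 5, 6, 8, 9, 17, 18}
B ∩ A = {4, 5, 6, 11, 12, 14}
A ∩ (B ∩ A) = {4, 5, 6, 11, 12, 14}
B \ (A ∩ (B ∩ A)) = {18}
A ∪ (B \ (A ∩ (B ∩ A))) = {2, 3, 4, 5, 6, 7, 10, 11, 12, 13, 14, 18}
(A ∪ (B \ (A ∩ (B ∩ A)))) ∩ B = {4, 5, 6, 11, 12, 14, 18}
(C △ (A \ B)) ∪ ((A ∪ (B \ (A ∩ (B ∩ A)))) ∩ B) = {1, 2, 3, 4, 5, 6, 8, 9, 11, 12, 14, 17, 18}

{1, 2, 3, 4, 5, 6, 8, 9, 11, 12, 14, 17, 18}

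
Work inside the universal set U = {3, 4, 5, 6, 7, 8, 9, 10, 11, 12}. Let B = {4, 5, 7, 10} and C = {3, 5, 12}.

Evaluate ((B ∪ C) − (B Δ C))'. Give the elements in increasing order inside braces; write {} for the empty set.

B ∪ C = {3, 4, 5, 7, 10, 12}
B Δ C = {3, 4, 7, 10, 12}
(B ∪ C) − (B Δ C) = {5}
((B ∪ C) − (B Δ C))' = {3, 4, 6, 7, 8, 9, 10, 11, 12}

{3, 4, 6, 7, 8, 9, 10, 11, 12}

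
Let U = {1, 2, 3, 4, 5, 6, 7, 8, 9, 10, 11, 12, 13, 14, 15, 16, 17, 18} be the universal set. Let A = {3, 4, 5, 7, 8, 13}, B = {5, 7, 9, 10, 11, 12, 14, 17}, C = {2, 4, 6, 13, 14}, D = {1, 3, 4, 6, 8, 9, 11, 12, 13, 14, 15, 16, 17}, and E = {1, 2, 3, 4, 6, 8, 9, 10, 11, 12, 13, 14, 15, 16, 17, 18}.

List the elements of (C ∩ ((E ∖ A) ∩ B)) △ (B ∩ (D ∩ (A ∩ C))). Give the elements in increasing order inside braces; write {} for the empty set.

{14}

E ∖ A = {1, 2, 6, 9, 10, 11, 12, 14, 15, 16, 17, 18}
(E ∖ A) ∩ B = {9, 10, 11, 12, 14, 17}
C ∩ ((E ∖ A) ∩ B) = {14}
A ∩ C = {4, 13}
D ∩ (A ∩ C) = {4, 13}
B ∩ (D ∩ (A ∩ C)) = {}
(C ∩ ((E ∖ A) ∩ B)) △ (B ∩ (D ∩ (A ∩ C))) = {14}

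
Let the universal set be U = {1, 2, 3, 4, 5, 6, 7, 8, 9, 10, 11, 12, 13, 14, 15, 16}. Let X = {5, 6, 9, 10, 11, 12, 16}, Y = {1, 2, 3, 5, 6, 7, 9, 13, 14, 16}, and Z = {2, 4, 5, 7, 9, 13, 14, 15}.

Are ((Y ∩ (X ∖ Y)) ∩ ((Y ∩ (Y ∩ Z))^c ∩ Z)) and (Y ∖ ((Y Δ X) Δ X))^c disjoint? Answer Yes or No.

X ∖ Y = {10, 11, 12}
Y ∩ (X ∖ Y) = {}
Y ∩ Z = {2, 5, 7, 9, 13, 14}
Y ∩ (Y ∩ Z) = {2, 5, 7, 9, 13, 14}
(Y ∩ (Y ∩ Z))^c = {1, 3, 4, 6, 8, 10, 11, 12, 15, 16}
(Y ∩ (Y ∩ Z))^c ∩ Z = {4, 15}
(Y ∩ (X ∖ Y)) ∩ ((Y ∩ (Y ∩ Z))^c ∩ Z) = {}
Y Δ X = {1, 2, 3, 7, 10, 11, 12, 13, 14}
(Y Δ X) Δ X = {1, 2, 3, 5, 6, 7, 9, 13, 14, 16}
Y ∖ ((Y Δ X) Δ X) = {}
(Y ∖ ((Y Δ X) Δ X))^c = {1, 2, 3, 4, 5, 6, 7, 8, 9, 10, 11, 12, 13, 14, 15, 16}
{} and {1, 2, 3, 4, 5, 6, 7, 8, 9, 10, 11, 12, 13, 14, 15, 16} share no elements.

Yes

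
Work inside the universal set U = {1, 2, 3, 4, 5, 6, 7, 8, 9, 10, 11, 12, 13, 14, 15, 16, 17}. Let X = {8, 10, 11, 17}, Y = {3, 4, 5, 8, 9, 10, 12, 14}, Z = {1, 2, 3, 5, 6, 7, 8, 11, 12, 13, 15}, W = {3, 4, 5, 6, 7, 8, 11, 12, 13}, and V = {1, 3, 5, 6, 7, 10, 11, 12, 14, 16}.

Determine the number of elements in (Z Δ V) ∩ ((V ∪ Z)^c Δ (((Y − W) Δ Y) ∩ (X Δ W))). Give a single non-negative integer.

0

Z Δ V = {2, 8, 10, 13, 14, 15, 16}
V ∪ Z = {1, 2, 3, 5, 6, 7, 8, 10, 11, 12, 13, 14, 15, 16}
(V ∪ Z)^c = {4, 9, 17}
Y − W = {9, 10, 14}
(Y − W) Δ Y = {3, 4, 5, 8, 12}
X Δ W = {3, 4, 5, 6, 7, 10, 12, 13, 17}
((Y − W) Δ Y) ∩ (X Δ W) = {3, 4, 5, 12}
(V ∪ Z)^c Δ (((Y − W) Δ Y) ∩ (X Δ W)) = {3, 5, 9, 12, 17}
(Z Δ V) ∩ ((V ∪ Z)^c Δ (((Y − W) Δ Y) ∩ (X Δ W))) = {}
|(Z Δ V) ∩ ((V ∪ Z)^c Δ (((Y − W) Δ Y) ∩ (X Δ W)))| = 0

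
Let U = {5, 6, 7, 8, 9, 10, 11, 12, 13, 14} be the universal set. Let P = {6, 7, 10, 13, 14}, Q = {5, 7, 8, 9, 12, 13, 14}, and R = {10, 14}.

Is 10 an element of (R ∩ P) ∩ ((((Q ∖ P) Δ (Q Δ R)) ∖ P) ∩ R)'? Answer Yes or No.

10 ∈ R and 10 ∈ P, so 10 ∈ R ∩ P
10 ∉ Q and 10 ∈ P, so 10 ∉ Q ∖ P
10 ∉ Q and 10 ∈ R, so 10 ∈ Q Δ R
10 ∉ (Q ∖ P) and 10 ∈ (Q Δ R), so 10 ∈ (Q ∖ P) Δ (Q Δ R)
10 ∈ ((Q ∖ P) Δ (Q Δ R)) and 10 ∈ P, so 10 ∉ ((Q ∖ P) Δ (Q Δ R)) ∖ P
10 ∉ (((Q ∖ P) Δ (Q Δ R)) ∖ P) and 10 ∈ R, so 10 ∉ (((Q ∖ P) Δ (Q Δ R)) ∖ P) ∩ R
10 ∈ ((((Q ∖ P) Δ (Q Δ R)) ∖ P) ∩ R)' since 10 ∉ ((((Q ∖ P) Δ (Q Δ R)) ∖ P) ∩ R)
10 ∈ (R ∩ P) and 10 ∈ ((((Q ∖ P) Δ (Q Δ R)) ∖ P) ∩ R)', so 10 ∈ (R ∩ P) ∩ ((((Q ∖ P) Δ (Q Δ R)) ∖ P) ∩ R)'

Yes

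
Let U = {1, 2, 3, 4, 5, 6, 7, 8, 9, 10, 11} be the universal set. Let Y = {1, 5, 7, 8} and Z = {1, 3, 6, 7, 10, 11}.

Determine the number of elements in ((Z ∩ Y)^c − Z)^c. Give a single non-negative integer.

Z ∩ Y = {1, 7}
(Z ∩ Y)^c = {2, 3, 4, 5, 6, 8, 9, 10, 11}
(Z ∩ Y)^c − Z = {2, 4, 5, 8, 9}
((Z ∩ Y)^c − Z)^c = {1, 3, 6, 7, 10, 11}
|((Z ∩ Y)^c − Z)^c| = 6

6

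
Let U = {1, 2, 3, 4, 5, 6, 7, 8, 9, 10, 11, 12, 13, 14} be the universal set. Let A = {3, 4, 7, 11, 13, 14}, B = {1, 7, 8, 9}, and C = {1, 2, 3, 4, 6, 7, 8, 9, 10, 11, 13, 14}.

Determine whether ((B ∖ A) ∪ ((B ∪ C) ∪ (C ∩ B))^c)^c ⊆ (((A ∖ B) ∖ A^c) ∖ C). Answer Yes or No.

B ∖ A = {1, 8, 9}
B ∪ C = {1, 2, 3, 4, 6, 7, 8, 9, 10, 11, 13, 14}
C ∩ B = {1, 7, 8, 9}
(B ∪ C) ∪ (C ∩ B) = {1, 2, 3, 4, 6, 7, 8, 9, 10, 11, 13, 14}
((B ∪ C) ∪ (C ∩ B))^c = {5, 12}
(B ∖ A) ∪ ((B ∪ C) ∪ (C ∩ B))^c = {1, 5, 8, 9, 12}
((B ∖ A) ∪ ((B ∪ C) ∪ (C ∩ B))^c)^c = {2, 3, 4, 6, 7, 10, 11, 13, 14}
A ∖ B = {3, 4, 11, 13, 14}
A^c = {1, 2, 5, 6, 8, 9, 10, 12}
(A ∖ B) ∖ A^c = {3, 4, 11, 13, 14}
((A ∖ B) ∖ A^c) ∖ C = {}
2 ∈ ((B ∖ A) ∪ ((B ∪ C) ∪ (C ∩ B))^c)^c but 2 ∉ ((A ∖ B) ∖ A^c) ∖ C, so the inclusion fails.

No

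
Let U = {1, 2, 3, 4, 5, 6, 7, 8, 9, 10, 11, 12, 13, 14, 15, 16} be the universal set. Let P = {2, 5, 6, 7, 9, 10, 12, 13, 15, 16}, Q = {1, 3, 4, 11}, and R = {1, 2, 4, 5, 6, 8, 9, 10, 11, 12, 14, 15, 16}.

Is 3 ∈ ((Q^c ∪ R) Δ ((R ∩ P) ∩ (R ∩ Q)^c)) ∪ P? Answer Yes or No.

No

3 ∈ Q, so 3 ∉ Q^c
3 ∉ Q^c and 3 ∉ R, so 3 ∉ Q^c ∪ R
3 ∉ R and 3 ∉ P, so 3 ∉ R ∩ P
3 ∉ R and 3 ∈ Q, so 3 ∉ R ∩ Q
3 ∈ (R ∩ Q)^c since 3 ∉ (R ∩ Q)
3 ∉ (R ∩ P) and 3 ∈ (R ∩ Q)^c, so 3 ∉ (R ∩ P) ∩ (R ∩ Q)^c
3 ∉ (Q^c ∪ R) and 3 ∉ ((R ∩ P) ∩ (R ∩ Q)^c), so 3 ∉ (Q^c ∪ R) Δ ((R ∩ P) ∩ (R ∩ Q)^c)
3 ∉ ((Q^c ∪ R) Δ ((R ∩ P) ∩ (R ∩ Q)^c)) and 3 ∉ P, so 3 ∉ ((Q^c ∪ R) Δ ((R ∩ P) ∩ (R ∩ Q)^c)) ∪ P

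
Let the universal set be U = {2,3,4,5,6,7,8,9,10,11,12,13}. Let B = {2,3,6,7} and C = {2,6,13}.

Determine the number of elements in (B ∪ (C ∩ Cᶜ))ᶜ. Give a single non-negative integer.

Cᶜ = {3,4,5,7,8,9,10,11,12}
C ∩ Cᶜ = {}
B ∪ (C ∩ Cᶜ) = {2,3,6,7}
(B ∪ (C ∩ Cᶜ))ᶜ = {4,5,8,9,10,11,12,13}
|(B ∪ (C ∩ Cᶜ))ᶜ| = 8

8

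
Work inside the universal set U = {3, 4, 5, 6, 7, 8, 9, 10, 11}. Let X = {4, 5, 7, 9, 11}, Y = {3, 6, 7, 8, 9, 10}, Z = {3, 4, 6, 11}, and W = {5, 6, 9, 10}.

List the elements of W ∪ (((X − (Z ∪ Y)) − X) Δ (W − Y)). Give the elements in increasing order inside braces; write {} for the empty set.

{5, 6, 9, 10}

Z ∪ Y = {3, 4, 6, 7, 8, 9, 10, 11}
X − (Z ∪ Y) = {5}
(X − (Z ∪ Y)) − X = {}
W − Y = {5}
((X − (Z ∪ Y)) − X) Δ (W − Y) = {5}
W ∪ (((X − (Z ∪ Y)) − X) Δ (W − Y)) = {5, 6, 9, 10}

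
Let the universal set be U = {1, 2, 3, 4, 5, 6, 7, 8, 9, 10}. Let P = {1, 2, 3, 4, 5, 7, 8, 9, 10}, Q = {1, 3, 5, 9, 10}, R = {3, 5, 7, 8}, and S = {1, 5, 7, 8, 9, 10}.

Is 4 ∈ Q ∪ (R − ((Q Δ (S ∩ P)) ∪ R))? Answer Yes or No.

4 ∉ S and 4 ∈ P, so 4 ∉ S ∩ P
4 ∉ Q and 4 ∉ (S ∩ P), so 4 ∉ Q Δ (S ∩ P)
4 ∉ (Q Δ (S ∩ P)) and 4 ∉ R, so 4 ∉ (Q Δ (S ∩ P)) ∪ R
4 ∉ R and 4 ∉ ((Q Δ (S ∩ P)) ∪ R), so 4 ∉ R − ((Q Δ (S ∩ P)) ∪ R)
4 ∉ Q and 4 ∉ (R − ((Q Δ (S ∩ P)) ∪ R)), so 4 ∉ Q ∪ (R − ((Q Δ (S ∩ P)) ∪ R))

No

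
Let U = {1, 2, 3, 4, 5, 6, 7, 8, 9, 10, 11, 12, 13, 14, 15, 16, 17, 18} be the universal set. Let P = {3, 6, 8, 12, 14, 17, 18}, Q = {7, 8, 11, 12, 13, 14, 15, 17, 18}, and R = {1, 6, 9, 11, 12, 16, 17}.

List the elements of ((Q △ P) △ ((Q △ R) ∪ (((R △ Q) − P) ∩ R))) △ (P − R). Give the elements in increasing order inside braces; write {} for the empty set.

Q △ P = {3, 6, 7, 11, 13, 15}
Q △ R = {1, 6, 7, 8, 9, 13, 14, 15, 16, 18}
R △ Q = {1, 6, 7, 8, 9, 13, 14, 15, 16, 18}
(R △ Q) − P = {1, 7, 9, 13, 15, 16}
((R △ Q) − P) ∩ R = {1, 9, 16}
(Q △ R) ∪ (((R △ Q) − P) ∩ R) = {1, 6, 7, 8, 9, 13, 14, 15, 16, 18}
(Q △ P) △ ((Q △ R) ∪ (((R △ Q) − P) ∩ R)) = {1, 3, 8, 9, 11, 14, 16, 18}
P − R = {3, 8, 14, 18}
((Q △ P) △ ((Q △ R) ∪ (((R △ Q) − P) ∩ R))) △ (P − R) = {1, 9, 11, 16}

{1, 9, 11, 16}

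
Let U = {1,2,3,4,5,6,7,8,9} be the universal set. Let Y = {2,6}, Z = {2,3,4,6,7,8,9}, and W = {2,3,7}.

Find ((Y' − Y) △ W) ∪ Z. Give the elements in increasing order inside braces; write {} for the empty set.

Y' = {1,3,4,5,7,8,9}
Y' − Y = {1,3,4,5,7,8,9}
(Y' − Y) △ W = {1,2,4,5,8,9}
((Y' − Y) △ W) ∪ Z = {1,2,3,4,5,6,7,8,9}

{1,2,3,4,5,6,7,8,9}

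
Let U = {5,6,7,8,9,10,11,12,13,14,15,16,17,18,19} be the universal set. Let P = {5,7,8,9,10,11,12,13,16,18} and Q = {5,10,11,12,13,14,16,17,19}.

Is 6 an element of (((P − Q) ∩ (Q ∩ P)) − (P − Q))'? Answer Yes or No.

Yes

6 ∉ P and 6 ∉ Q, so 6 ∉ P − Q
6 ∉ Q and 6 ∉ P, so 6 ∉ Q ∩ P
6 ∉ (P − Q) and 6 ∉ (Q ∩ P), so 6 ∉ (P − Q) ∩ (Q ∩ P)
6 ∉ P and 6 ∉ Q, so 6 ∉ P − Q
6 ∉ ((P − Q) ∩ (Q ∩ P)) and 6 ∉ (P − Q), so 6 ∉ ((P − Q) ∩ (Q ∩ P)) − (P − Q)
6 ∈ (((P − Q) ∩ (Q ∩ P)) − (P − Q))' since 6 ∉ (((P − Q) ∩ (Q ∩ P)) − (P − Q))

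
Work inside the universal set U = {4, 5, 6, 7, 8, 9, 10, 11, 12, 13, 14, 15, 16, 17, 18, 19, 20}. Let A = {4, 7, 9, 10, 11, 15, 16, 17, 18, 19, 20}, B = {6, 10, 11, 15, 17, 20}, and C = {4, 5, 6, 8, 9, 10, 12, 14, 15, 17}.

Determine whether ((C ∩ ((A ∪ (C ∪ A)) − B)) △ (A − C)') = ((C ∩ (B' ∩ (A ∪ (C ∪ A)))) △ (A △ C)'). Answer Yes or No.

C ∪ A = {4, 5, 6, 7, 8, 9, 10, 11, 12, 14, 15, 16, 17, 18, 19, 20}
A ∪ (C ∪ A) = {4, 5, 6, 7, 8, 9, 10, 11, 12, 14, 15, 16, 17, 18, 19, 20}
(A ∪ (C ∪ A)) − B = {4, 5, 7, 8, 9, 12, 14, 16, 18, 19}
C ∩ ((A ∪ (C ∪ A)) − B) = {4, 5, 8, 9, 12, 14}
A − C = {7, 11, 16, 18, 19, 20}
(A − C)' = {4, 5, 6, 8, 9, 10, 12, 13, 14, 15, 17}
(C ∩ ((A ∪ (C ∪ A)) − B)) △ (A − C)' = {6, 10, 13, 15, 17}
B' = {4, 5, 7, 8, 9, 12, 13, 14, 16, 18, 19}
B' ∩ (A ∪ (C ∪ A)) = {4, 5, 7, 8, 9, 12, 14, 16, 18, 19}
C ∩ (B' ∩ (A ∪ (C ∪ A))) = {4, 5, 8, 9, 12, 14}
A △ C = {5, 6, 7, 8, 11, 12, 14, 16, 18, 19, 20}
(A △ C)' = {4, 9, 10, 13, 15, 17}
(C ∩ (B' ∩ (A ∪ (C ∪ A)))) △ (A △ C)' = {5, 8, 10, 12, 13, 14, 15, 17}
5 ∈ (C ∩ (B' ∩ (A ∪ (C ∪ A)))) △ (A △ C)' but 5 ∉ (C ∩ ((A ∪ (C ∪ A)) − B)) △ (A − C)', so they differ.

No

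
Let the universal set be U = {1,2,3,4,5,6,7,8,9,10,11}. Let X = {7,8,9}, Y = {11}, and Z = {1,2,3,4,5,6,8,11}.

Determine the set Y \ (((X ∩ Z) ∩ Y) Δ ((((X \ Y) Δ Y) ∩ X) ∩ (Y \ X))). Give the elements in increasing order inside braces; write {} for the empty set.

{11}

X ∩ Z = {8}
(X ∩ Z) ∩ Y = {}
X \ Y = {7,8,9}
(X \ Y) Δ Y = {7,8,9,11}
((X \ Y) Δ Y) ∩ X = {7,8,9}
Y \ X = {11}
(((X \ Y) Δ Y) ∩ X) ∩ (Y \ X) = {}
((X ∩ Z) ∩ Y) Δ ((((X \ Y) Δ Y) ∩ X) ∩ (Y \ X)) = {}
Y \ (((X ∩ Z) ∩ Y) Δ ((((X \ Y) Δ Y) ∩ X) ∩ (Y \ X))) = {11}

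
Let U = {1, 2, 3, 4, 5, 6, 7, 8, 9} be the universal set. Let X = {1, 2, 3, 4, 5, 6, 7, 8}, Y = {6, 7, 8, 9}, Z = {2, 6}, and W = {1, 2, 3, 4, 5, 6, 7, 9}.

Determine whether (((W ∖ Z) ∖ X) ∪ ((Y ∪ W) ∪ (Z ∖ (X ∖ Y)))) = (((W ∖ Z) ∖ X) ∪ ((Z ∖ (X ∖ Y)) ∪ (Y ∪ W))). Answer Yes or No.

Yes

W ∖ Z = {1, 3, 4, 5, 7, 9}
(W ∖ Z) ∖ X = {9}
Y ∪ W = {1, 2, 3, 4, 5, 6, 7, 8, 9}
X ∖ Y = {1, 2, 3, 4, 5}
Z ∖ (X ∖ Y) = {6}
(Y ∪ W) ∪ (Z ∖ (X ∖ Y)) = {1, 2, 3, 4, 5, 6, 7, 8, 9}
((W ∖ Z) ∖ X) ∪ ((Y ∪ W) ∪ (Z ∖ (X ∖ Y))) = {1, 2, 3, 4, 5, 6, 7, 8, 9}
(Z ∖ (X ∖ Y)) ∪ (Y ∪ W) = {1, 2, 3, 4, 5, 6, 7, 8, 9}
((W ∖ Z) ∖ X) ∪ ((Z ∖ (X ∖ Y)) ∪ (Y ∪ W)) = {1, 2, 3, 4, 5, 6, 7, 8, 9}
Both equal {1, 2, 3, 4, 5, 6, 7, 8, 9}, so ((W ∖ Z) ∖ X) ∪ ((Y ∪ W) ∪ (Z ∖ (X ∖ Y))) = ((W ∖ Z) ∖ X) ∪ ((Z ∖ (X ∖ Y)) ∪ (Y ∪ W)).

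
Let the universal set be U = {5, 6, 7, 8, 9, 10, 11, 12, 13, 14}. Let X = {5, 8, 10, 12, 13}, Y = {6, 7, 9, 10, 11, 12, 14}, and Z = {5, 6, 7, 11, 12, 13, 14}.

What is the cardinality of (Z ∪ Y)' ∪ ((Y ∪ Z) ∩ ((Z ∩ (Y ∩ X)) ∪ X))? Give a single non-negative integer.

5

Z ∪ Y = {5, 6, 7, 9, 10, 11, 12, 13, 14}
(Z ∪ Y)' = {8}
Y ∪ Z = {5, 6, 7, 9, 10, 11, 12, 13, 14}
Y ∩ X = {10, 12}
Z ∩ (Y ∩ X) = {12}
(Z ∩ (Y ∩ X)) ∪ X = {5, 8, 10, 12, 13}
(Y ∪ Z) ∩ ((Z ∩ (Y ∩ X)) ∪ X) = {5, 10, 12, 13}
(Z ∪ Y)' ∪ ((Y ∪ Z) ∩ ((Z ∩ (Y ∩ X)) ∪ X)) = {5, 8, 10, 12, 13}
|(Z ∪ Y)' ∪ ((Y ∪ Z) ∩ ((Z ∩ (Y ∩ X)) ∪ X))| = 5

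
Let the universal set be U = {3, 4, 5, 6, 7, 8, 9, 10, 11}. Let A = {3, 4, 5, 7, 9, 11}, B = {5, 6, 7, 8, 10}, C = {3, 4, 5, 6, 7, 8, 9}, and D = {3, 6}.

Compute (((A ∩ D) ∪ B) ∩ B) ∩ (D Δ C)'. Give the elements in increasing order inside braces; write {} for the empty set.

{6, 10}

A ∩ D = {3}
(A ∩ D) ∪ B = {3, 5, 6, 7, 8, 10}
((A ∩ D) ∪ B) ∩ B = {5, 6, 7, 8, 10}
D Δ C = {4, 5, 7, 8, 9}
(D Δ C)' = {3, 6, 10, 11}
(((A ∩ D) ∪ B) ∩ B) ∩ (D Δ C)' = {6, 10}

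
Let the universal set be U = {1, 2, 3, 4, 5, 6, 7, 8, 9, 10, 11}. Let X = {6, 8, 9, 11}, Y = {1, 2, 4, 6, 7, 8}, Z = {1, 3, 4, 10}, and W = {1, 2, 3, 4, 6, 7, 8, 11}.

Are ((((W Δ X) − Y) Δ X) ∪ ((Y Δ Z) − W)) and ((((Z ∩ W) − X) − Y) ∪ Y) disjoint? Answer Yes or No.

No

W Δ X = {1, 2, 3, 4, 7, 9}
(W Δ X) − Y = {3, 9}
((W Δ X) − Y) Δ X = {3, 6, 8, 11}
Y Δ Z = {2, 3, 6, 7, 8, 10}
(Y Δ Z) − W = {10}
(((W Δ X) − Y) Δ X) ∪ ((Y Δ Z) − W) = {3, 6, 8, 10, 11}
Z ∩ W = {1, 3, 4}
(Z ∩ W) − X = {1, 3, 4}
((Z ∩ W) − X) − Y = {3}
(((Z ∩ W) − X) − Y) ∪ Y = {1, 2, 3, 4, 6, 7, 8}
3 lies in both, so they are not disjoint.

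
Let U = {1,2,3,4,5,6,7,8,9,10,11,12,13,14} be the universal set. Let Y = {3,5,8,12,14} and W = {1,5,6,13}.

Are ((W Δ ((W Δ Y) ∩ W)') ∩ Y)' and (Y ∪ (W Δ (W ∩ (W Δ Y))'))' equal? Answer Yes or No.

No

W Δ Y = {1,3,6,8,12,13,14}
(W Δ Y) ∩ W = {1,6,13}
((W Δ Y) ∩ W)' = {2,3,4,5,7,8,9,10,11,12,14}
W Δ ((W Δ Y) ∩ W)' = {1,2,3,4,6,7,8,9,10,11,12,13,14}
(W Δ ((W Δ Y) ∩ W)') ∩ Y = {3,8,12,14}
((W Δ ((W Δ Y) ∩ W)') ∩ Y)' = {1,2,4,5,6,7,9,10,11,13}
W ∩ (W Δ Y) = {1,6,13}
(W ∩ (W Δ Y))' = {2,3,4,5,7,8,9,10,11,12,14}
W Δ (W ∩ (W Δ Y))' = {1,2,3,4,6,7,8,9,10,11,12,13,14}
Y ∪ (W Δ (W ∩ (W Δ Y))') = {1,2,3,4,5,6,7,8,9,10,11,12,13,14}
(Y ∪ (W Δ (W ∩ (W Δ Y))'))' = {}
1 ∈ ((W Δ ((W Δ Y) ∩ W)') ∩ Y)' but 1 ∉ (Y ∪ (W Δ (W ∩ (W Δ Y))'))', so they differ.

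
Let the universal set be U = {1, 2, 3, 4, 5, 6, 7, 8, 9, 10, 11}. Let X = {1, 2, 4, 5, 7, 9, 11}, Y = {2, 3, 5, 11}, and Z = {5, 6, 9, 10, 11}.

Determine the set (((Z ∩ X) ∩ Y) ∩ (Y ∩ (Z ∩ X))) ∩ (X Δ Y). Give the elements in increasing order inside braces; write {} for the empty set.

{}

Z ∩ X = {5, 9, 11}
(Z ∩ X) ∩ Y = {5, 11}
Y ∩ (Z ∩ X) = {5, 11}
((Z ∩ X) ∩ Y) ∩ (Y ∩ (Z ∩ X)) = {5, 11}
X Δ Y = {1, 3, 4, 7, 9}
(((Z ∩ X) ∩ Y) ∩ (Y ∩ (Z ∩ X))) ∩ (X Δ Y) = {}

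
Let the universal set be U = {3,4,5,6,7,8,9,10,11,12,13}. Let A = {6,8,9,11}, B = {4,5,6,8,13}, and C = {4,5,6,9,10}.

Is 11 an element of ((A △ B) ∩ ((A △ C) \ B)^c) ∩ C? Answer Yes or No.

No

11 ∈ A and 11 ∉ B, so 11 ∈ A △ B
11 ∈ A and 11 ∉ C, so 11 ∈ A △ C
11 ∈ (A △ C) and 11 ∉ B, so 11 ∈ (A △ C) \ B
11 ∉ ((A △ C) \ B)^c since 11 ∈ ((A △ C) \ B)
11 ∈ (A △ B) and 11 ∉ ((A △ C) \ B)^c, so 11 ∉ (A △ B) ∩ ((A △ C) \ B)^c
11 ∉ ((A △ B) ∩ ((A △ C) \ B)^c) and 11 ∉ C, so 11 ∉ ((A △ B) ∩ ((A △ C) \ B)^c) ∩ C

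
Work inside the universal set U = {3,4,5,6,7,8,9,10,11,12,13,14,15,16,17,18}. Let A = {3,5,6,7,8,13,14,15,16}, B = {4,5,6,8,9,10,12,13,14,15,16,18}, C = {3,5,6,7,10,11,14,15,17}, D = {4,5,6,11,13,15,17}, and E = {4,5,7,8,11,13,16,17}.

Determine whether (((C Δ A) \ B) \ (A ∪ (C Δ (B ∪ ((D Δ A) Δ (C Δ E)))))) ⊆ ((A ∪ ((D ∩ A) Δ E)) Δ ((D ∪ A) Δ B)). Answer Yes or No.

C Δ A = {8,10,11,13,16,17}
(C Δ A) \ B = {11,17}
D Δ A = {3,4,7,8,11,14,16,17}
C Δ E = {3,4,6,8,10,13,14,15,16}
(D Δ A) Δ (C Δ E) = {6,7,10,11,13,15,17}
B ∪ ((D Δ A) Δ (C Δ E)) = {4,5,6,7,8,9,10,11,12,13,14,15,16,17,18}
C Δ (B ∪ ((D Δ A) Δ (C Δ E))) = {3,4,8,9,12,13,16,18}
A ∪ (C Δ (B ∪ ((D Δ A) Δ (C Δ E)))) = {3,4,5,6,7,8,9,12,13,14,15,16,18}
((C Δ A) \ B) \ (A ∪ (C Δ (B ∪ ((D Δ A) Δ (C Δ E))))) = {11,17}
D ∩ A = {5,6,13,15}
(D ∩ A) Δ E = {4,6,7,8,11,15,16,17}
A ∪ ((D ∩ A) Δ E) = {3,4,5,6,7,8,11,13,14,15,16,17}
D ∪ A = {3,4,5,6,7,8,11,13,14,15,16,17}
(D ∪ A) Δ B = {3,7,9,10,11,12,17,18}
(A ∪ ((D ∩ A) Δ E)) Δ ((D ∪ A) Δ B) = {4,5,6,8,9,10,12,13,14,15,16,18}
11 ∈ ((C Δ A) \ B) \ (A ∪ (C Δ (B ∪ ((D Δ A) Δ (C Δ E))))) but 11 ∉ (A ∪ ((D ∩ A) Δ E)) Δ ((D ∪ A) Δ B), so the inclusion fails.

No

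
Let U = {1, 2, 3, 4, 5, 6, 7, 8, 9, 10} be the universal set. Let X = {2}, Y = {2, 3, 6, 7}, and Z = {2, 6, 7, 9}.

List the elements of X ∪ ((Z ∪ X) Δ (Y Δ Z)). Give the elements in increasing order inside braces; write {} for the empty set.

Z ∪ X = {2, 6, 7, 9}
Y Δ Z = {3, 9}
(Z ∪ X) Δ (Y Δ Z) = {2, 3, 6, 7}
X ∪ ((Z ∪ X) Δ (Y Δ Z)) = {2, 3, 6, 7}

{2, 3, 6, 7}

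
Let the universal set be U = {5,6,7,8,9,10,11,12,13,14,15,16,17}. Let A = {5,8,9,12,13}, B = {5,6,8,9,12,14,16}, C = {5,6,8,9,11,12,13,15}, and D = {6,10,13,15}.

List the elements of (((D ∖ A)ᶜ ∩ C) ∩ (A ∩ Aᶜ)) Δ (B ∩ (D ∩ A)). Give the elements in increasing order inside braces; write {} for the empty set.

{}

D ∖ A = {6,10,15}
(D ∖ A)ᶜ = {5,7,8,9,11,12,13,14,16,17}
(D ∖ A)ᶜ ∩ C = {5,8,9,11,12,13}
Aᶜ = {6,7,10,11,14,15,16,17}
A ∩ Aᶜ = {}
((D ∖ A)ᶜ ∩ C) ∩ (A ∩ Aᶜ) = {}
D ∩ A = {13}
B ∩ (D ∩ A) = {}
(((D ∖ A)ᶜ ∩ C) ∩ (A ∩ Aᶜ)) Δ (B ∩ (D ∩ A)) = {}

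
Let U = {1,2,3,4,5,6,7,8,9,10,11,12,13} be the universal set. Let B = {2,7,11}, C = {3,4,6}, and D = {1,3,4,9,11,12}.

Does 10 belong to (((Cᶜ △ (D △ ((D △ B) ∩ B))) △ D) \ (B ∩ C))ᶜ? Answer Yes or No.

No

10 ∉ C, so 10 ∈ Cᶜ
10 ∉ D and 10 ∉ B, so 10 ∉ D △ B
10 ∉ (D △ B) and 10 ∉ B, so 10 ∉ (D △ B) ∩ B
10 ∉ D and 10 ∉ ((D △ B) ∩ B), so 10 ∉ D △ ((D △ B) ∩ B)
10 ∈ Cᶜ and 10 ∉ (D △ ((D △ B) ∩ B)), so 10 ∈ Cᶜ △ (D △ ((D △ B) ∩ B))
10 ∈ (Cᶜ △ (D △ ((D △ B) ∩ B))) and 10 ∉ D, so 10 ∈ (Cᶜ △ (D △ ((D △ B) ∩ B))) △ D
10 ∉ B and 10 ∉ C, so 10 ∉ B ∩ C
10 ∈ ((Cᶜ △ (D △ ((D △ B) ∩ B))) △ D) and 10 ∉ (B ∩ C), so 10 ∈ ((Cᶜ △ (D △ ((D △ B) ∩ B))) △ D) \ (B ∩ C)
10 ∉ (((Cᶜ △ (D △ ((D △ B) ∩ B))) △ D) \ (B ∩ C))ᶜ since 10 ∈ (((Cᶜ △ (D △ ((D △ B) ∩ B))) △ D) \ (B ∩ C))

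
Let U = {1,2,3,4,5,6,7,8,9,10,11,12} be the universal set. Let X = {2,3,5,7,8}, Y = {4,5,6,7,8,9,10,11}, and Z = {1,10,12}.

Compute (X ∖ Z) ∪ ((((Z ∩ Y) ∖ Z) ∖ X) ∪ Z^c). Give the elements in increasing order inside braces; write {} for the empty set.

X ∖ Z = {2,3,5,7,8}
Z ∩ Y = {10}
(Z ∩ Y) ∖ Z = {}
((Z ∩ Y) ∖ Z) ∖ X = {}
Z^c = {2,3,4,5,6,7,8,9,11}
(((Z ∩ Y) ∖ Z) ∖ X) ∪ Z^c = {2,3,4,5,6,7,8,9,11}
(X ∖ Z) ∪ ((((Z ∩ Y) ∖ Z) ∖ X) ∪ Z^c) = {2,3,4,5,6,7,8,9,11}

{2,3,4,5,6,7,8,9,11}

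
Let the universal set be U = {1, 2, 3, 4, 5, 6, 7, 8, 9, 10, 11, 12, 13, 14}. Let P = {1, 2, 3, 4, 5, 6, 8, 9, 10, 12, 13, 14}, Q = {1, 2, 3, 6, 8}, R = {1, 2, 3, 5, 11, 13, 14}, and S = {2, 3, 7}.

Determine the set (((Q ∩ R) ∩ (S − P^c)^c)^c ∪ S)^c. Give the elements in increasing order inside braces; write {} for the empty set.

Q ∩ R = {1, 2, 3}
P^c = {7, 11}
S − P^c = {2, 3}
(S − P^c)^c = {1, 4, 5, 6, 7, 8, 9, 10, 11, 12, 13, 14}
(Q ∩ R) ∩ (S − P^c)^c = {1}
((Q ∩ R) ∩ (S − P^c)^c)^c = {2, 3, 4, 5, 6, 7, 8, 9, 10, 11, 12, 13, 14}
((Q ∩ R) ∩ (S − P^c)^c)^c ∪ S = {2, 3, 4, 5, 6, 7, 8, 9, 10, 11, 12, 13, 14}
(((Q ∩ R) ∩ (S − P^c)^c)^c ∪ S)^c = {1}

{1}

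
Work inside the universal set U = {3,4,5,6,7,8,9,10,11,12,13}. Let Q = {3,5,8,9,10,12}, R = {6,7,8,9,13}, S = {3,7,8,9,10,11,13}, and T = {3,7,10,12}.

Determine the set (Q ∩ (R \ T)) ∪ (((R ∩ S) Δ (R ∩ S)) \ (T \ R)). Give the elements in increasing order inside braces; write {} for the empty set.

R \ T = {6,8,9,13}
Q ∩ (R \ T) = {8,9}
R ∩ S = {7,8,9,13}
(R ∩ S) Δ (R ∩ S) = {}
T \ R = {3,10,12}
((R ∩ S) Δ (R ∩ S)) \ (T \ R) = {}
(Q ∩ (R \ T)) ∪ (((R ∩ S) Δ (R ∩ S)) \ (T \ R)) = {8,9}

{8,9}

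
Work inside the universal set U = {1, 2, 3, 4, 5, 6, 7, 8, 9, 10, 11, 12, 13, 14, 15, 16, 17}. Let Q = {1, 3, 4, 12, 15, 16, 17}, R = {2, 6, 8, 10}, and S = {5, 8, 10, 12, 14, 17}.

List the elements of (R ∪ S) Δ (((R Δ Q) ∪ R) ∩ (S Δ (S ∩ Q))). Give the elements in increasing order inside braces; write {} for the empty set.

{2, 5, 6, 12, 14, 17}

R ∪ S = {2, 5, 6, 8, 10, 12, 14, 17}
R Δ Q = {1, 2, 3, 4, 6, 8, 10, 12, 15, 16, 17}
(R Δ Q) ∪ R = {1, 2, 3, 4, 6, 8, 10, 12, 15, 16, 17}
S ∩ Q = {12, 17}
S Δ (S ∩ Q) = {5, 8, 10, 14}
((R Δ Q) ∪ R) ∩ (S Δ (S ∩ Q)) = {8, 10}
(R ∪ S) Δ (((R Δ Q) ∪ R) ∩ (S Δ (S ∩ Q))) = {2, 5, 6, 12, 14, 17}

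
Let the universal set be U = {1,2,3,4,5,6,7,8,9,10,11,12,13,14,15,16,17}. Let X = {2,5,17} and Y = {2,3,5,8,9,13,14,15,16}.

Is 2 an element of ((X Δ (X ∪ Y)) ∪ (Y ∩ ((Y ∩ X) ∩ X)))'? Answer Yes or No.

2 ∈ X and 2 ∈ Y, so 2 ∈ X ∪ Y
2 ∈ X and 2 ∈ (X ∪ Y), so 2 ∉ X Δ (X ∪ Y)
2 ∈ Y and 2 ∈ X, so 2 ∈ Y ∩ X
2 ∈ (Y ∩ X) and 2 ∈ X, so 2 ∈ (Y ∩ X) ∩ X
2 ∈ Y and 2 ∈ ((Y ∩ X) ∩ X), so 2 ∈ Y ∩ ((Y ∩ X) ∩ X)
2 ∉ (X Δ (X ∪ Y)) and 2 ∈ (Y ∩ ((Y ∩ X) ∩ X)), so 2 ∈ (X Δ (X ∪ Y)) ∪ (Y ∩ ((Y ∩ X) ∩ X))
2 ∉ ((X Δ (X ∪ Y)) ∪ (Y ∩ ((Y ∩ X) ∩ X)))' since 2 ∈ ((X Δ (X ∪ Y)) ∪ (Y ∩ ((Y ∩ X) ∩ X)))

No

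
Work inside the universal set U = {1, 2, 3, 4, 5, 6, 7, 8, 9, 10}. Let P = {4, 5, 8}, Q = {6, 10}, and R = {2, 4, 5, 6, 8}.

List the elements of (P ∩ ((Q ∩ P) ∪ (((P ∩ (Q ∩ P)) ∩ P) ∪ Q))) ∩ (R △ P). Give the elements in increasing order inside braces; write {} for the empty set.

{}

Q ∩ P = {}
P ∩ (Q ∩ P) = {}
(P ∩ (Q ∩ P)) ∩ P = {}
((P ∩ (Q ∩ P)) ∩ P) ∪ Q = {6, 10}
(Q ∩ P) ∪ (((P ∩ (Q ∩ P)) ∩ P) ∪ Q) = {6, 10}
P ∩ ((Q ∩ P) ∪ (((P ∩ (Q ∩ P)) ∩ P) ∪ Q)) = {}
R △ P = {2, 6}
(P ∩ ((Q ∩ P) ∪ (((P ∩ (Q ∩ P)) ∩ P) ∪ Q))) ∩ (R △ P) = {}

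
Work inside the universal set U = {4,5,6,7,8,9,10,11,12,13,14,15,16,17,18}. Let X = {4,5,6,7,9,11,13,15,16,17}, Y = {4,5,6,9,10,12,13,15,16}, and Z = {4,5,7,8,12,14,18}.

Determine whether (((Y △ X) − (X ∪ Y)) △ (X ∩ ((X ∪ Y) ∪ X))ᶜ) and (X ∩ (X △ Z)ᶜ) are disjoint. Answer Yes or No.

Y △ X = {7,10,11,12,17}
X ∪ Y = {4,5,6,7,9,10,11,12,13,15,16,17}
(Y △ X) − (X ∪ Y) = {}
(X ∪ Y) ∪ X = {4,5,6,7,9,10,11,12,13,15,16,17}
X ∩ ((X ∪ Y) ∪ X) = {4,5,6,7,9,11,13,15,16,17}
(X ∩ ((X ∪ Y) ∪ X))ᶜ = {8,10,12,14,18}
((Y △ X) − (X ∪ Y)) △ (X ∩ ((X ∪ Y) ∪ X))ᶜ = {8,10,12,14,18}
X △ Z = {6,8,9,11,12,13,14,15,16,17,18}
(X △ Z)ᶜ = {4,5,7,10}
X ∩ (X △ Z)ᶜ = {4,5,7}
{8,10,12,14,18} and {4,5,7} share no elements.

Yes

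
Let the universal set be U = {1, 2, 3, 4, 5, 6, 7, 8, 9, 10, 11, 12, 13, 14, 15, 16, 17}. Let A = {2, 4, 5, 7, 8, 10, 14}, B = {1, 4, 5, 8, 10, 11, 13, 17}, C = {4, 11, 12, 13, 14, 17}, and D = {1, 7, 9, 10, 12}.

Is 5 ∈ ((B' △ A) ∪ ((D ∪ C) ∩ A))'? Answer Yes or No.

5 ∈ B, so 5 ∉ B'
5 ∉ B' and 5 ∈ A, so 5 ∈ B' △ A
5 ∉ D and 5 ∉ C, so 5 ∉ D ∪ C
5 ∉ (D ∪ C) and 5 ∈ A, so 5 ∉ (D ∪ C) ∩ A
5 ∈ (B' △ A) and 5 ∉ ((D ∪ C) ∩ A), so 5 ∈ (B' △ A) ∪ ((D ∪ C) ∩ A)
5 ∉ ((B' △ A) ∪ ((D ∪ C) ∩ A))' since 5 ∈ ((B' △ A) ∪ ((D ∪ C) ∩ A))

No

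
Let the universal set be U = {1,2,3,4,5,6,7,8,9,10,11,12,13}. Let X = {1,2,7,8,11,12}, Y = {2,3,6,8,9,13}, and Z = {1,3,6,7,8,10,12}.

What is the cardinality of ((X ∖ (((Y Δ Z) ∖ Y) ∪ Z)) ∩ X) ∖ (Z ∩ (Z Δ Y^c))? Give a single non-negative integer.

Y Δ Z = {1,2,7,9,10,12,13}
(Y Δ Z) ∖ Y = {1,7,10,12}
((Y Δ Z) ∖ Y) ∪ Z = {1,3,6,7,8,10,12}
X ∖ (((Y Δ Z) ∖ Y) ∪ Z) = {2,11}
(X ∖ (((Y Δ Z) ∖ Y) ∪ Z)) ∩ X = {2,11}
Y^c = {1,4,5,7,10,11,12}
Z Δ Y^c = {3,4,5,6,8,11}
Z ∩ (Z Δ Y^c) = {3,6,8}
((X ∖ (((Y Δ Z) ∖ Y) ∪ Z)) ∩ X) ∖ (Z ∩ (Z Δ Y^c)) = {2,11}
|((X ∖ (((Y Δ Z) ∖ Y) ∪ Z)) ∩ X) ∖ (Z ∩ (Z Δ Y^c))| = 2

2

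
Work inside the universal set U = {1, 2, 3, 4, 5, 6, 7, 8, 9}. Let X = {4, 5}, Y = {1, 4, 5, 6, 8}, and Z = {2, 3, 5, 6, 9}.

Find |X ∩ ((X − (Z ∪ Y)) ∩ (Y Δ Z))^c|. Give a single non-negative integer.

Z ∪ Y = {1, 2, 3, 4, 5, 6, 8, 9}
X − (Z ∪ Y) = {}
Y Δ Z = {1, 2, 3, 4, 8, 9}
(X − (Z ∪ Y)) ∩ (Y Δ Z) = {}
((X − (Z ∪ Y)) ∩ (Y Δ Z))^c = {1, 2, 3, 4, 5, 6, 7, 8, 9}
X ∩ ((X − (Z ∪ Y)) ∩ (Y Δ Z))^c = {4, 5}
|X ∩ ((X − (Z ∪ Y)) ∩ (Y Δ Z))^c| = 2

2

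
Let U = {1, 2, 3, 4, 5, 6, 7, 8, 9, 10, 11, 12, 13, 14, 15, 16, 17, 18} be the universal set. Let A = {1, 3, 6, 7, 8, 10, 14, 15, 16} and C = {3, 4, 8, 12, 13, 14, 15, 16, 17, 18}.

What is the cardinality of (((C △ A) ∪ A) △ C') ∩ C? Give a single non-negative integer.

10

C △ A = {1, 4, 6, 7, 10, 12, 13, 17, 18}
(C △ A) ∪ A = {1, 3, 4, 6, 7, 8, 10, 12, 13, 14, 15, 16, 17, 18}
C' = {1, 2, 5, 6, 7, 9, 10, 11}
((C △ A) ∪ A) △ C' = {2, 3, 4, 5, 8, 9, 11, 12, 13, 14, 15, 16, 17, 18}
(((C △ A) ∪ A) △ C') ∩ C = {3, 4, 8, 12, 13, 14, 15, 16, 17, 18}
|(((C △ A) ∪ A) △ C') ∩ C| = 10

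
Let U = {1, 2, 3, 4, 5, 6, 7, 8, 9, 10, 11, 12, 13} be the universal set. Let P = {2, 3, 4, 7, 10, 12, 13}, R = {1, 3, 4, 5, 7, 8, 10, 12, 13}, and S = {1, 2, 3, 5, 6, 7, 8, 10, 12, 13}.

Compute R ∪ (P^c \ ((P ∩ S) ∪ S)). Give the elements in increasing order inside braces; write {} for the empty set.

{1, 3, 4, 5, 7, 8, 9, 10, 11, 12, 13}

P^c = {1, 5, 6, 8, 9, 11}
P ∩ S = {2, 3, 7, 10, 12, 13}
(P ∩ S) ∪ S = {1, 2, 3, 5, 6, 7, 8, 10, 12, 13}
P^c \ ((P ∩ S) ∪ S) = {9, 11}
R ∪ (P^c \ ((P ∩ S) ∪ S)) = {1, 3, 4, 5, 7, 8, 9, 10, 11, 12, 13}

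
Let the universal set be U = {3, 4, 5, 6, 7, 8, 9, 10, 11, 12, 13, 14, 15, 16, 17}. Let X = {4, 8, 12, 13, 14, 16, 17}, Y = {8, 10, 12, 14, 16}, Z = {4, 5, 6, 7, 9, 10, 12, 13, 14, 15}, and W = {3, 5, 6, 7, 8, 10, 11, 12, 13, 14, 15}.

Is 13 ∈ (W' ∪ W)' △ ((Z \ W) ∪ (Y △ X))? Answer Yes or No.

Yes

13 ∈ W, so 13 ∉ W'
13 ∉ W' and 13 ∈ W, so 13 ∈ W' ∪ W
13 ∉ (W' ∪ W)' since 13 ∈ (W' ∪ W)
13 ∈ Z and 13 ∈ W, so 13 ∉ Z \ W
13 ∉ Y and 13 ∈ X, so 13 ∈ Y △ X
13 ∉ (Z \ W) and 13 ∈ (Y △ X), so 13 ∈ (Z \ W) ∪ (Y △ X)
13 ∉ (W' ∪ W)' and 13 ∈ ((Z \ W) ∪ (Y △ X)), so 13 ∈ (W' ∪ W)' △ ((Z \ W) ∪ (Y △ X))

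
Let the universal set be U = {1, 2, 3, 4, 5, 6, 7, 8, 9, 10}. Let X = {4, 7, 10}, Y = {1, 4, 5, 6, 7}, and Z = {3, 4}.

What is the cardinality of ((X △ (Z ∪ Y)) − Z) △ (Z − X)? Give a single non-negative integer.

Z ∪ Y = {1, 3, 4, 5, 6, 7}
X △ (Z ∪ Y) = {1, 3, 5, 6, 10}
(X △ (Z ∪ Y)) − Z = {1, 5, 6, 10}
Z − X = {3}
((X △ (Z ∪ Y)) − Z) △ (Z − X) = {1, 3, 5, 6, 10}
|((X △ (Z ∪ Y)) − Z) △ (Z − X)| = 5

5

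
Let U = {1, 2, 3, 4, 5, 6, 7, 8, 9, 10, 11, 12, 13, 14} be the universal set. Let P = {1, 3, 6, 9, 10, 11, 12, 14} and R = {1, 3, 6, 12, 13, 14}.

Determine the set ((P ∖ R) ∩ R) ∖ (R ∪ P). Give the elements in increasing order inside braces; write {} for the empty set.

P ∖ R = {9, 10, 11}
(P ∖ R) ∩ R = {}
R ∪ P = {1, 3, 6, 9, 10, 11, 12, 13, 14}
((P ∖ R) ∩ R) ∖ (R ∪ P) = {}

{}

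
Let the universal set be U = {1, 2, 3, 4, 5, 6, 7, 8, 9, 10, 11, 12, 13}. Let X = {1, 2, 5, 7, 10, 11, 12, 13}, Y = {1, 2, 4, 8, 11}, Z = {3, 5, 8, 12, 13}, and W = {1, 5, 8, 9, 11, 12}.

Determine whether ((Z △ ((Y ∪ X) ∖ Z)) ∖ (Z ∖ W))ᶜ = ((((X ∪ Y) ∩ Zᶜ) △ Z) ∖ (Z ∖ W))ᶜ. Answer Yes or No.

Yes

Y ∪ X = {1, 2, 4, 5, 7, 8, 10, 11, 12, 13}
(Y ∪ X) ∖ Z = {1, 2, 4, 7, 10, 11}
Z △ ((Y ∪ X) ∖ Z) = {1, 2, 3, 4, 5, 7, 8, 10, 11, 12, 13}
Z ∖ W = {3, 13}
(Z △ ((Y ∪ X) ∖ Z)) ∖ (Z ∖ W) = {1, 2, 4, 5, 7, 8, 10, 11, 12}
((Z △ ((Y ∪ X) ∖ Z)) ∖ (Z ∖ W))ᶜ = {3, 6, 9, 13}
X ∪ Y = {1, 2, 4, 5, 7, 8, 10, 11, 12, 13}
Zᶜ = {1, 2, 4, 6, 7, 9, 10, 11}
(X ∪ Y) ∩ Zᶜ = {1, 2, 4, 7, 10, 11}
((X ∪ Y) ∩ Zᶜ) △ Z = {1, 2, 3, 4, 5, 7, 8, 10, 11, 12, 13}
(((X ∪ Y) ∩ Zᶜ) △ Z) ∖ (Z ∖ W) = {1, 2, 4, 5, 7, 8, 10, 11, 12}
((((X ∪ Y) ∩ Zᶜ) △ Z) ∖ (Z ∖ W))ᶜ = {3, 6, 9, 13}
Both equal {3, 6, 9, 13}, so ((Z △ ((Y ∪ X) ∖ Z)) ∖ (Z ∖ W))ᶜ = ((((X ∪ Y) ∩ Zᶜ) △ Z) ∖ (Z ∖ W))ᶜ.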